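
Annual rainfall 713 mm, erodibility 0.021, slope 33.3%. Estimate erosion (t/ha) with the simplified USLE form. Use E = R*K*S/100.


Formula: E = R * K * S / 100  (simplified USLE)
R * K = 713 * 0.021 = 14.973
E = 14.973 * 33.3 / 100 = 4.99 t/ha

4.99


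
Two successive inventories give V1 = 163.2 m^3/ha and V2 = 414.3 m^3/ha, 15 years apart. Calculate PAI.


Formula: PAI = (V_T2 - V_T1) / (T2 - T1)
Volume increment = 414.3 - 163.2 = 251.1 m^3/ha
PAI = 251.1 / 15 = 16.74 m^3/ha/year

16.74


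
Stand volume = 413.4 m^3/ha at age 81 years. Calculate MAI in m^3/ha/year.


Formula: MAI = Total Volume / Stand Age
MAI = 413.4 m^3/ha / 81 years
MAI = 5.1 m^3/ha/year

5.1


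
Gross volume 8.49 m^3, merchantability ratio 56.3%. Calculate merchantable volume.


Formula: MV = V_total * (merchantable_pct / 100)
Merchantable fraction = 56.3% / 100 = 0.563
MV = 8.49 m^3 * 0.563 = 4.78 m^3

4.78


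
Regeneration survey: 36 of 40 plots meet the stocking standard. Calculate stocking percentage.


Formula: Stocking % = stocked plots / total plots * 100
Stocking = 36 / 40 * 100
Stocking = 0.9 * 100 = 90.0%

90.0


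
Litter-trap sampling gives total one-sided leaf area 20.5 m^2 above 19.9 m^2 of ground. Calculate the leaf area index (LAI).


Formula: LAI = total leaf area / ground area  (dimensionless)
LAI = 20.5 m^2 / 19.9 m^2
LAI = 1.03

1.03


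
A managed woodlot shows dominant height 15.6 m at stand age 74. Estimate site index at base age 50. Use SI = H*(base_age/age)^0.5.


Formula: SI = H_dom * (base_age / age)^0.5
Age ratio = 50 / 74 = 0.67568
sqrt(age_ratio) = 0.82199
SI = 15.6 * 0.82199 = 12.8 m

12.8


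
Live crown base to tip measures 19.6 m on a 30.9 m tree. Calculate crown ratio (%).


Formula: Crown Ratio = (Crown Length / Total Height) * 100
CR = (19.6 m / 30.9 m) * 100
CR = 0.6343 * 100 = 63.4%

63.4


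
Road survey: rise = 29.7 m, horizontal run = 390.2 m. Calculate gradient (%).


Formula: Gradient = rise / run * 100
Gradient = 29.7 / 390.2 * 100 = 7.6%

7.6


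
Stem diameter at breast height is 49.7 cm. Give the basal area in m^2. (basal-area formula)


Formula: BA = pi * (DBH/2)^2 / 10000  (cm^2 to m^2)
Radius = DBH/2 = 49.7/2 = 24.85 cm
BA = pi * 24.85^2 / 10000
   = 1940.0041 cm^2 / 10000
   = 0.194 m^2

0.194


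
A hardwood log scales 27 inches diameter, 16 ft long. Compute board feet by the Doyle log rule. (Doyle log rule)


Doyle: BF = (D - 4)^2 * L / 16
Adjusted diameter = 27 - 4 = 23 in
(D-4)^2 = 23^2 = 529
BF = 529 * 16 / 16 = 529 BF

529


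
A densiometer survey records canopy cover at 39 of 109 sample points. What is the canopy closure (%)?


Formula: Canopy closure = covered points / total points * 100
Closure = 39 / 109 * 100
Closure = 0.3578 * 100 = 35.8%

35.8


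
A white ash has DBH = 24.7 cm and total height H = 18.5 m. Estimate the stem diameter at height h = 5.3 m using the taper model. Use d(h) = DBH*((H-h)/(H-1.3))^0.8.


Taper: d(h) = DBH * ((H - h) / (H - 1.3))^0.8
Numerator = H - h = 18.5 - 5.3 = 13.2 m
Denominator = H - 1.3 = 18.5 - 1.3 = 17.2 m
Ratio = 13.2 / 17.2 = 0.76744
d = 24.7 * 0.76744^0.8 = 20.0 cm

20.0


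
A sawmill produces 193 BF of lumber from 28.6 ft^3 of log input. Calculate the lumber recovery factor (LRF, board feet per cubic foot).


Formula: LRF = Lumber Output (BF) / Log Input (ft^3)
LRF = 193 BF / 28.6 ft^3
LRF = 6.75 BF/ft^3

6.75


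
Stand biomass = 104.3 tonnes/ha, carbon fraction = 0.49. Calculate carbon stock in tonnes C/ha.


Formula: Carbon Stock = Biomass * Carbon Fraction
C = 104.3 t/ha * 0.49
C = 51.1 t C/ha

51.1


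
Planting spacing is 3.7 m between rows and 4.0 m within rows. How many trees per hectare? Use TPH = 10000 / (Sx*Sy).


Formula: TPH = 10000 m^2/ha / (spacing_x * spacing_y)
Area per tree = 3.7 m * 4.0 m = 14.8 m^2
TPH = 10000 / 14.8 = 676 trees/ha

676


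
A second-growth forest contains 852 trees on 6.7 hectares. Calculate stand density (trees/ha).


Formula: Stand Density = N_trees / Area_ha
Density = 852 trees / 6.7 ha
Density = 127 trees/ha

127


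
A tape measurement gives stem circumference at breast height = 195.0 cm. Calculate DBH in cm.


Formula: DBH = C / pi
DBH = 195.0 / pi
pi = 3.14159...
DBH = 62.1 cm

62.1


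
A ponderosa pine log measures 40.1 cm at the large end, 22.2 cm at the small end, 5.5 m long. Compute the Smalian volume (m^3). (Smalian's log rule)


Smalian: V = (A1 + A2)/2 * L,  A = pi*(D/200)^2
A1 = pi*(40.1/200)^2 = 0.126293 m^2
A2 = pi*(22.2/200)^2 = 0.038708 m^2
V = (0.126293+0.038708)/2*5.5 = 0.4538 m^3

0.4538


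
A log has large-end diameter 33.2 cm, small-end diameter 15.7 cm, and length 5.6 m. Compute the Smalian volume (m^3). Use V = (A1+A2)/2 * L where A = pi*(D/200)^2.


Smalian: V = (A1 + A2)/2 * L,  A = pi*(D/200)^2
A1 = pi*(33.2/200)^2 = 0.08657 m^2
A2 = pi*(15.7/200)^2 = 0.019359 m^2
V = (0.08657+0.019359)/2*5.6 = 0.2966 m^3

0.2966


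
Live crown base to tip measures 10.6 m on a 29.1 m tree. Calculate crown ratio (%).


Formula: Crown Ratio = (Crown Length / Total Height) * 100
CR = (10.6 m / 29.1 m) * 100
CR = 0.3643 * 100 = 36.4%

36.4


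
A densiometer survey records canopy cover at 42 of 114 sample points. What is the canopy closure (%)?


Formula: Canopy closure = covered points / total points * 100
Closure = 42 / 114 * 100
Closure = 0.3684 * 100 = 36.8%

36.8


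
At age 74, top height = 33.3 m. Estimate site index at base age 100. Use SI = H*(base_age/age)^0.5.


Formula: SI = H_dom * (base_age / age)^0.5
Age ratio = 100 / 74 = 1.35135
sqrt(age_ratio) = 1.16248
SI = 33.3 * 1.16248 = 38.7 m

38.7


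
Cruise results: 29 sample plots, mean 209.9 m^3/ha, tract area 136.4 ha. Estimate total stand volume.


Formula: Total Volume = Mean Volume per ha * Total Area
Total Volume = 209.9 m^3/ha * 136.4 ha
Total Volume = 28630 m^3

28630


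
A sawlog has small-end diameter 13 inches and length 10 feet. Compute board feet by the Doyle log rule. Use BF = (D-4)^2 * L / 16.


Doyle: BF = (D - 4)^2 * L / 16
Adjusted diameter = 13 - 4 = 9 in
(D-4)^2 = 9^2 = 81
BF = 81 * 10 / 16 = 51 BF

51


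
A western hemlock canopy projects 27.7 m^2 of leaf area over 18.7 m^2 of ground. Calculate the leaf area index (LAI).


Formula: LAI = total leaf area / ground area  (dimensionless)
LAI = 27.7 m^2 / 18.7 m^2
LAI = 1.48

1.48


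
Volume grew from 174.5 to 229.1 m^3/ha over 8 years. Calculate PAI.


Formula: PAI = (V_T2 - V_T1) / (T2 - T1)
Volume increment = 229.1 - 174.5 = 54.6 m^3/ha
PAI = 54.6 / 8 = 6.83 m^3/ha/year

6.83


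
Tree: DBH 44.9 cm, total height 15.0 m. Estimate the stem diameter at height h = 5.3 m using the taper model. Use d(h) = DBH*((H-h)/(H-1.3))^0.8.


Taper: d(h) = DBH * ((H - h) / (H - 1.3))^0.8
Numerator = H - h = 15.0 - 5.3 = 9.7 m
Denominator = H - 1.3 = 15.0 - 1.3 = 13.7 m
Ratio = 9.7 / 13.7 = 0.70803
d = 44.9 * 0.70803^0.8 = 34.1 cm

34.1


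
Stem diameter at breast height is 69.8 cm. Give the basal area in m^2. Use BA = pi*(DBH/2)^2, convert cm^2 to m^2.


Formula: BA = pi * (DBH/2)^2 / 10000  (cm^2 to m^2)
Radius = DBH/2 = 69.8/2 = 34.9 cm
BA = pi * 34.9^2 / 10000
   = 3826.4913 cm^2 / 10000
   = 0.3826 m^2

0.3826


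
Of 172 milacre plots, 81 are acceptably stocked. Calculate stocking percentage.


Formula: Stocking % = stocked plots / total plots * 100
Stocking = 81 / 172 * 100
Stocking = 0.4709 * 100 = 47.1%

47.1


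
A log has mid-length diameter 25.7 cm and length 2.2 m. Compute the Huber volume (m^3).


Huber: V = Am * L,  Am = pi*(Dm/200)^2
Am = pi*(25.7/200)^2 = 0.051875 m^2
V = 0.051875*2.2 = 0.1141 m^3

0.1141


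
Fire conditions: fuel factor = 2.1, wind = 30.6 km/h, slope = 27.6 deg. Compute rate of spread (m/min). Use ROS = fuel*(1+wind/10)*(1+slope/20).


Formula: ROS = fuel * (1 + wind/10) * (1 + slope/20)
Wind factor = 1 + 30.6/10 = 4.06
Slope factor = 1 + 27.6/20 = 2.38
ROS = 2.1 * 4.06 * 2.38 = 20.29 m/min

20.29


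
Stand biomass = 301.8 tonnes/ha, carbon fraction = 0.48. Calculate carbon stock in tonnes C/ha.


Formula: Carbon Stock = Biomass * Carbon Fraction
C = 301.8 t/ha * 0.48
C = 144.9 t C/ha

144.9


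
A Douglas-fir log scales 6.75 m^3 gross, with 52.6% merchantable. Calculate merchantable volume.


Formula: MV = V_total * (merchantable_pct / 100)
Merchantable fraction = 52.6% / 100 = 0.526
MV = 6.75 m^3 * 0.526 = 3.551 m^3

3.551


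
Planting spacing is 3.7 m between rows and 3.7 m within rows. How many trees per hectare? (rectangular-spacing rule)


Formula: TPH = 10000 m^2/ha / (spacing_x * spacing_y)
Area per tree = 3.7 m * 3.7 m = 13.69 m^2
TPH = 10000 / 13.69 = 730 trees/ha

730


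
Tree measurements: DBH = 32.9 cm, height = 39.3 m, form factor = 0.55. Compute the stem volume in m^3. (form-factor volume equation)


Formula: V = pi * (DBH/200)^2 * H * ff
Radius = DBH/200 = 32.9/200 = 0.1645 m
Radius^2 = 0.1645^2 = 0.02706025 m^2
V = pi * 0.02706025 * 39.3 * 0.55
V = 1.838 m^3

1.838


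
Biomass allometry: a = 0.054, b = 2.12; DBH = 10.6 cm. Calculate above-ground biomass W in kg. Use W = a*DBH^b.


Formula: W = a * DBH^b  (allometric power law)
DBH^b = 10.6^2.12 = 149.1586
W = 0.054 * 149.1586 = 8.1 kg

8.1


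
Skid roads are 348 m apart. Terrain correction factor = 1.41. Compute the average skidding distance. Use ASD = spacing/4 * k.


Formula: ASD = (spacing / 4) * correction
Uncorrected distance = spacing / 4 = 348 / 4 = 87 m
ASD = 87 * 1.41 = 123 m

123


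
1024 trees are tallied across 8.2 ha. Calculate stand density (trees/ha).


Formula: Stand Density = N_trees / Area_ha
Density = 1024 trees / 8.2 ha
Density = 125 trees/ha

125


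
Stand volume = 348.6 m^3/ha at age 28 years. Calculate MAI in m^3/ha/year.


Formula: MAI = Total Volume / Stand Age
MAI = 348.6 m^3/ha / 28 years
MAI = 12.45 m^3/ha/year

12.45


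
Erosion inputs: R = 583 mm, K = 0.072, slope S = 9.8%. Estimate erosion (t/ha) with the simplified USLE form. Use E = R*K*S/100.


Formula: E = R * K * S / 100  (simplified USLE)
R * K = 583 * 0.072 = 41.976
E = 41.976 * 9.8 / 100 = 4.11 t/ha

4.11


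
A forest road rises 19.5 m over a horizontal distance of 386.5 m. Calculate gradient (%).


Formula: Gradient = rise / run * 100
Gradient = 19.5 / 386.5 * 100 = 5.0%

5.0


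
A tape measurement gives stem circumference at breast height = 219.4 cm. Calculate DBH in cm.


Formula: DBH = C / pi
DBH = 219.4 / pi
pi = 3.14159...
DBH = 69.8 cm

69.8


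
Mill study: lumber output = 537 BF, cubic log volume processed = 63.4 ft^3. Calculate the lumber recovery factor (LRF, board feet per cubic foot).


Formula: LRF = Lumber Output (BF) / Log Input (ft^3)
LRF = 537 BF / 63.4 ft^3
LRF = 8.47 BF/ft^3

8.47


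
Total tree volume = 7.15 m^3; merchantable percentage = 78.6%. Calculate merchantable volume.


Formula: MV = V_total * (merchantable_pct / 100)
Merchantable fraction = 78.6% / 100 = 0.786
MV = 7.15 m^3 * 0.786 = 5.62 m^3

5.62


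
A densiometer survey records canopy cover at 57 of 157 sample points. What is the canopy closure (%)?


Formula: Canopy closure = covered points / total points * 100
Closure = 57 / 157 * 100
Closure = 0.3631 * 100 = 36.3%

36.3


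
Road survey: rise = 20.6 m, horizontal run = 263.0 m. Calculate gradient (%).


Formula: Gradient = rise / run * 100
Gradient = 20.6 / 263.0 * 100 = 7.8%

7.8


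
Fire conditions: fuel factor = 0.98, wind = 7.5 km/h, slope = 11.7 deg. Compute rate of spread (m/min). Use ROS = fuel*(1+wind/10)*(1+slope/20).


Formula: ROS = fuel * (1 + wind/10) * (1 + slope/20)
Wind factor = 1 + 7.5/10 = 1.75
Slope factor = 1 + 11.7/20 = 1.585
ROS = 0.98 * 1.75 * 1.585 = 2.72 m/min

2.72


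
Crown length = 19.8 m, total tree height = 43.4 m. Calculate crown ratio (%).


Formula: Crown Ratio = (Crown Length / Total Height) * 100
CR = (19.8 m / 43.4 m) * 100
CR = 0.4562 * 100 = 45.6%

45.6


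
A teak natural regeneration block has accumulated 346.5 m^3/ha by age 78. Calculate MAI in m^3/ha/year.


Formula: MAI = Total Volume / Stand Age
MAI = 346.5 m^3/ha / 78 years
MAI = 4.44 m^3/ha/year

4.44


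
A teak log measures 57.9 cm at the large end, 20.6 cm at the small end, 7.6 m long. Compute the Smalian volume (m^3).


Smalian: V = (A1 + A2)/2 * L,  A = pi*(D/200)^2
A1 = pi*(57.9/200)^2 = 0.263298 m^2
A2 = pi*(20.6/200)^2 = 0.033329 m^2
V = (0.263298+0.033329)/2*7.6 = 1.1272 m^3

1.1272


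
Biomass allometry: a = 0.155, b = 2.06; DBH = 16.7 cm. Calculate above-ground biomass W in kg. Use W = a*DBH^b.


Formula: W = a * DBH^b  (allometric power law)
DBH^b = 16.7^2.06 = 330.2143
W = 0.155 * 330.2143 = 51.2 kg

51.2


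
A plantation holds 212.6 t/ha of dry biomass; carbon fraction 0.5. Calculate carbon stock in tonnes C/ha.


Formula: Carbon Stock = Biomass * Carbon Fraction
C = 212.6 t/ha * 0.5
C = 106.3 t C/ha

106.3


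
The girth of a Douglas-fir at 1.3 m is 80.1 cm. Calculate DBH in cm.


Formula: DBH = C / pi
DBH = 80.1 / pi
pi = 3.14159...
DBH = 25.5 cm

25.5


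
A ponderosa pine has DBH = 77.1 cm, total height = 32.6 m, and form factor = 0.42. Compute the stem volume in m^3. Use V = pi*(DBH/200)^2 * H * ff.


Formula: V = pi * (DBH/200)^2 * H * ff
Radius = DBH/200 = 77.1/200 = 0.3855 m
Radius^2 = 0.3855^2 = 0.14861025 m^2
V = pi * 0.14861025 * 32.6 * 0.42
V = 6.392 m^3

6.392


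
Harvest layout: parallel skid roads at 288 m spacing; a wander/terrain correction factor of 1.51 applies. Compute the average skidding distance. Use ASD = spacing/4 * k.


Formula: ASD = (spacing / 4) * correction
Uncorrected distance = spacing / 4 = 288 / 4 = 72 m
ASD = 72 * 1.51 = 109 m

109


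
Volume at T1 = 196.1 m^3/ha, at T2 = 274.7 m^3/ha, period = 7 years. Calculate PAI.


Formula: PAI = (V_T2 - V_T1) / (T2 - T1)
Volume increment = 274.7 - 196.1 = 78.6 m^3/ha
PAI = 78.6 / 7 = 11.23 m^3/ha/year

11.23


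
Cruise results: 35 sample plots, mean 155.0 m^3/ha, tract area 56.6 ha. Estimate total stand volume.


Formula: Total Volume = Mean Volume per ha * Total Area
Total Volume = 155.0 m^3/ha * 56.6 ha
Total Volume = 8773 m^3

8773


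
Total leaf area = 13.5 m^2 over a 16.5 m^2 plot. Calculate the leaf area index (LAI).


Formula: LAI = total leaf area / ground area  (dimensionless)
LAI = 13.5 m^2 / 16.5 m^2
LAI = 0.82

0.82


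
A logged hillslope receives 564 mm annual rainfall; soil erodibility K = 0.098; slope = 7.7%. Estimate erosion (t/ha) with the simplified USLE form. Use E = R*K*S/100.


Formula: E = R * K * S / 100  (simplified USLE)
R * K = 564 * 0.098 = 55.272
E = 55.272 * 7.7 / 100 = 4.26 t/ha

4.26


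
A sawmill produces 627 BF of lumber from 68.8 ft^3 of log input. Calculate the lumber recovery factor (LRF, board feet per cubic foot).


Formula: LRF = Lumber Output (BF) / Log Input (ft^3)
LRF = 627 BF / 68.8 ft^3
LRF = 9.11 BF/ft^3

9.11


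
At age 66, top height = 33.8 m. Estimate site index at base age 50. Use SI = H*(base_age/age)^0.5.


Formula: SI = H_dom * (base_age / age)^0.5
Age ratio = 50 / 66 = 0.75758
sqrt(age_ratio) = 0.87039
SI = 33.8 * 0.87039 = 29.4 m

29.4


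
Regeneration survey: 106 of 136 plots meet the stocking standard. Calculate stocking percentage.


Formula: Stocking % = stocked plots / total plots * 100
Stocking = 106 / 136 * 100
Stocking = 0.7794 * 100 = 77.9%

77.9


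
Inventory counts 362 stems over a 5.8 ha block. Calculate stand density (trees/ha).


Formula: Stand Density = N_trees / Area_ha
Density = 362 trees / 5.8 ha
Density = 62 trees/ha

62


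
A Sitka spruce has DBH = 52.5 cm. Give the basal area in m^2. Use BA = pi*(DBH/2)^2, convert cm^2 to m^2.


Formula: BA = pi * (DBH/2)^2 / 10000  (cm^2 to m^2)
Radius = DBH/2 = 52.5/2 = 26.25 cm
BA = pi * 26.25^2 / 10000
   = 2164.7537 cm^2 / 10000
   = 0.2165 m^2

0.2165


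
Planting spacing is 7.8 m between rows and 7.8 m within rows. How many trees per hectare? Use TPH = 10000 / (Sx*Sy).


Formula: TPH = 10000 m^2/ha / (spacing_x * spacing_y)
Area per tree = 7.8 m * 7.8 m = 60.84 m^2
TPH = 10000 / 60.84 = 164 trees/ha

164


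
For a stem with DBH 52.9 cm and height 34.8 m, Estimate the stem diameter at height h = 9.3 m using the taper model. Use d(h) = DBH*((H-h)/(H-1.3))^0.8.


Taper: d(h) = DBH * ((H - h) / (H - 1.3))^0.8
Numerator = H - h = 34.8 - 9.3 = 25.5 m
Denominator = H - 1.3 = 34.8 - 1.3 = 33.5 m
Ratio = 25.5 / 33.5 = 0.76119
d = 52.9 * 0.76119^0.8 = 42.5 cm

42.5


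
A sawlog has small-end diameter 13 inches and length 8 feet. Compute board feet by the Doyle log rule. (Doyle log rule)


Doyle: BF = (D - 4)^2 * L / 16
Adjusted diameter = 13 - 4 = 9 in
(D-4)^2 = 9^2 = 81
BF = 81 * 8 / 16 = 41 BF

41


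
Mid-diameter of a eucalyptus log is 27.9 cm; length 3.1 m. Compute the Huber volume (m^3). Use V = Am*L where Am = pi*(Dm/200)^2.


Huber: V = Am * L,  Am = pi*(Dm/200)^2
Am = pi*(27.9/200)^2 = 0.061136 m^2
V = 0.061136*3.1 = 0.1895 m^3

0.1895


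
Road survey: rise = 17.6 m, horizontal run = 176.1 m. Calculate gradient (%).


Formula: Gradient = rise / run * 100
Gradient = 17.6 / 176.1 * 100 = 10.0%

10.0


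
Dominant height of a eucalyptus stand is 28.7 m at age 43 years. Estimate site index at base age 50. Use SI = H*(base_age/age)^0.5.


Formula: SI = H_dom * (base_age / age)^0.5
Age ratio = 50 / 43 = 1.16279
sqrt(age_ratio) = 1.07833
SI = 28.7 * 1.07833 = 30.9 m

30.9


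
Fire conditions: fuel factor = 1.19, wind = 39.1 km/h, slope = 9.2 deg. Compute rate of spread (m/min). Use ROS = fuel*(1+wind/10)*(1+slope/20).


Formula: ROS = fuel * (1 + wind/10) * (1 + slope/20)
Wind factor = 1 + 39.1/10 = 4.91
Slope factor = 1 + 9.2/20 = 1.46
ROS = 1.19 * 4.91 * 1.46 = 8.53 m/min

8.53


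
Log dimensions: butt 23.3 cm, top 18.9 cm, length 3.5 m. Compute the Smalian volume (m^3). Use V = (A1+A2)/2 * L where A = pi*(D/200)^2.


Smalian: V = (A1 + A2)/2 * L,  A = pi*(D/200)^2
A1 = pi*(23.3/200)^2 = 0.042638 m^2
A2 = pi*(18.9/200)^2 = 0.028055 m^2
V = (0.042638+0.028055)/2*3.5 = 0.1237 m^3

0.1237


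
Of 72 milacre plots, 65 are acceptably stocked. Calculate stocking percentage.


Formula: Stocking % = stocked plots / total plots * 100
Stocking = 65 / 72 * 100
Stocking = 0.9028 * 100 = 90.3%

90.3


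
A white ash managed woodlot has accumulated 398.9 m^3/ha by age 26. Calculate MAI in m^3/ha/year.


Formula: MAI = Total Volume / Stand Age
MAI = 398.9 m^3/ha / 26 years
MAI = 15.34 m^3/ha/year

15.34


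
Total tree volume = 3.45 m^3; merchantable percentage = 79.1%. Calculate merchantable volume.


Formula: MV = V_total * (merchantable_pct / 100)
Merchantable fraction = 79.1% / 100 = 0.791
MV = 3.45 m^3 * 0.791 = 2.729 m^3

2.729


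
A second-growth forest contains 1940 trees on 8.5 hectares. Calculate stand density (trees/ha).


Formula: Stand Density = N_trees / Area_ha
Density = 1940 trees / 8.5 ha
Density = 228 trees/ha

228


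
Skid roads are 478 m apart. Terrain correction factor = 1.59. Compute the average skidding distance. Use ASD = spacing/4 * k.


Formula: ASD = (spacing / 4) * correction
Uncorrected distance = spacing / 4 = 478 / 4 = 119.5 m
ASD = 119.5 * 1.59 = 190 m

190


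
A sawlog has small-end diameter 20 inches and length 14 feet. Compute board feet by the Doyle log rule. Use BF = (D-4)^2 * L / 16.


Doyle: BF = (D - 4)^2 * L / 16
Adjusted diameter = 20 - 4 = 16 in
(D-4)^2 = 16^2 = 256
BF = 256 * 14 / 16 = 224 BF

224


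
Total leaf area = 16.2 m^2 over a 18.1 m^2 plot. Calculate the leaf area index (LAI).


Formula: LAI = total leaf area / ground area  (dimensionless)
LAI = 16.2 m^2 / 18.1 m^2
LAI = 0.9

0.9


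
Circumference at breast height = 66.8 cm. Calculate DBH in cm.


Formula: DBH = C / pi
DBH = 66.8 / pi
pi = 3.14159...
DBH = 21.3 cm

21.3


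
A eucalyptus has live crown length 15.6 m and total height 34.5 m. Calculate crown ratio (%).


Formula: Crown Ratio = (Crown Length / Total Height) * 100
CR = (15.6 m / 34.5 m) * 100
CR = 0.4522 * 100 = 45.2%

45.2


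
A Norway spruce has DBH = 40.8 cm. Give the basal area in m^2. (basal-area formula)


Formula: BA = pi * (DBH/2)^2 / 10000  (cm^2 to m^2)
Radius = DBH/2 = 40.8/2 = 20.4 cm
BA = pi * 20.4^2 / 10000
   = 1307.4052 cm^2 / 10000
   = 0.1307 m^2

0.1307


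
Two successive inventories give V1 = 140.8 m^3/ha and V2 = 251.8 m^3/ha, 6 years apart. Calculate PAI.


Formula: PAI = (V_T2 - V_T1) / (T2 - T1)
Volume increment = 251.8 - 140.8 = 111.0 m^3/ha
PAI = 111.0 / 6 = 18.5 m^3/ha/year

18.5


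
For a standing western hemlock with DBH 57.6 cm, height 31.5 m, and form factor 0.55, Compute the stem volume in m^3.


Formula: V = pi * (DBH/200)^2 * H * ff
Radius = DBH/200 = 57.6/200 = 0.288 m
Radius^2 = 0.288^2 = 0.082944 m^2
V = pi * 0.082944 * 31.5 * 0.55
V = 4.514 m^3

4.514


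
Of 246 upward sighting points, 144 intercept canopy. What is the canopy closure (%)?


Formula: Canopy closure = covered points / total points * 100
Closure = 144 / 246 * 100
Closure = 0.5854 * 100 = 58.5%

58.5


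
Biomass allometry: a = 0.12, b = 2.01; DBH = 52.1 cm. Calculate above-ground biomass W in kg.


Formula: W = a * DBH^b  (allometric power law)
DBH^b = 52.1^2.01 = 2823.8643
W = 0.12 * 2823.8643 = 338.9 kg

338.9


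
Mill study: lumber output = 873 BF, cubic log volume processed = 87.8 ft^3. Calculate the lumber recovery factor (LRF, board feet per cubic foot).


Formula: LRF = Lumber Output (BF) / Log Input (ft^3)
LRF = 873 BF / 87.8 ft^3
LRF = 9.94 BF/ft^3

9.94


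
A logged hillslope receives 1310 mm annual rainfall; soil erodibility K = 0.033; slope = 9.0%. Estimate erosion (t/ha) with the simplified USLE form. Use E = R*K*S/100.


Formula: E = R * K * S / 100  (simplified USLE)
R * K = 1310 * 0.033 = 43.23
E = 43.23 * 9.0 / 100 = 3.89 t/ha

3.89


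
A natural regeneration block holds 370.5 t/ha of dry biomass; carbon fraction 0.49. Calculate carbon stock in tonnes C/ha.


Formula: Carbon Stock = Biomass * Carbon Fraction
C = 370.5 t/ha * 0.49
C = 181.5 t C/ha

181.5


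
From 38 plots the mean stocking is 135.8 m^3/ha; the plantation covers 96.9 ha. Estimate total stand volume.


Formula: Total Volume = Mean Volume per ha * Total Area
Total Volume = 135.8 m^3/ha * 96.9 ha
Total Volume = 13159 m^3

13159


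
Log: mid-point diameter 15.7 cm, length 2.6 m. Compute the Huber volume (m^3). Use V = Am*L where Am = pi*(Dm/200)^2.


Huber: V = Am * L,  Am = pi*(Dm/200)^2
Am = pi*(15.7/200)^2 = 0.019359 m^2
V = 0.019359*2.6 = 0.0503 m^3

0.0503


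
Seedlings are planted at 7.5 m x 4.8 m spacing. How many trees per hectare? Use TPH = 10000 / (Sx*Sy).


Formula: TPH = 10000 m^2/ha / (spacing_x * spacing_y)
Area per tree = 7.5 m * 4.8 m = 36.0 m^2
TPH = 10000 / 36.0 = 278 trees/ha

278


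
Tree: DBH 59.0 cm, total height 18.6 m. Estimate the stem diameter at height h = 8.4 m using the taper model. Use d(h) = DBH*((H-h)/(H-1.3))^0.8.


Taper: d(h) = DBH * ((H - h) / (H - 1.3))^0.8
Numerator = H - h = 18.6 - 8.4 = 10.2 m
Denominator = H - 1.3 = 18.6 - 1.3 = 17.3 m
Ratio = 10.2 / 17.3 = 0.5896
d = 59.0 * 0.5896^0.8 = 38.7 cm

38.7


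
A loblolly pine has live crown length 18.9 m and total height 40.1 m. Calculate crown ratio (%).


Formula: Crown Ratio = (Crown Length / Total Height) * 100
CR = (18.9 m / 40.1 m) * 100
CR = 0.4713 * 100 = 47.1%

47.1


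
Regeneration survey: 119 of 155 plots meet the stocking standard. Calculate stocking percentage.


Formula: Stocking % = stocked plots / total plots * 100
Stocking = 119 / 155 * 100
Stocking = 0.7677 * 100 = 76.8%

76.8


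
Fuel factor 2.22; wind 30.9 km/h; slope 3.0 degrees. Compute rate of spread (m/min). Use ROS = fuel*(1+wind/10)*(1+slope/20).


Formula: ROS = fuel * (1 + wind/10) * (1 + slope/20)
Wind factor = 1 + 30.9/10 = 4.09
Slope factor = 1 + 3.0/20 = 1.15
ROS = 2.22 * 4.09 * 1.15 = 10.44 m/min

10.44


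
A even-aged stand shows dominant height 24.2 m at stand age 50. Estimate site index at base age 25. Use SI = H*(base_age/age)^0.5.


Formula: SI = H_dom * (base_age / age)^0.5
Age ratio = 25 / 50 = 0.5
sqrt(age_ratio) = 0.70711
SI = 24.2 * 0.70711 = 17.1 m

17.1


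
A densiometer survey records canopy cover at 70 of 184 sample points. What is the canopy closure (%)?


Formula: Canopy closure = covered points / total points * 100
Closure = 70 / 184 * 100
Closure = 0.3804 * 100 = 38.0%

38.0


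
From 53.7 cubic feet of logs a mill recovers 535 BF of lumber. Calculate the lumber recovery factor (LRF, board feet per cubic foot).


Formula: LRF = Lumber Output (BF) / Log Input (ft^3)
LRF = 535 BF / 53.7 ft^3
LRF = 9.96 BF/ft^3

9.96


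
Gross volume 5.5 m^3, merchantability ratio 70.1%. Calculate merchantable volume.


Formula: MV = V_total * (merchantable_pct / 100)
Merchantable fraction = 70.1% / 100 = 0.701
MV = 5.5 m^3 * 0.701 = 3.856 m^3

3.856


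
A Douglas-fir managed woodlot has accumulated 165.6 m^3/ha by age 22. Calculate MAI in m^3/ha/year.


Formula: MAI = Total Volume / Stand Age
MAI = 165.6 m^3/ha / 22 years
MAI = 7.53 m^3/ha/year

7.53


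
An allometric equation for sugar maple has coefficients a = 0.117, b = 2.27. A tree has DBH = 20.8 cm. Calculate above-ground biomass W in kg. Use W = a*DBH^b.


Formula: W = a * DBH^b  (allometric power law)
DBH^b = 20.8^2.27 = 981.7565
W = 0.117 * 981.7565 = 114.9 kg

114.9


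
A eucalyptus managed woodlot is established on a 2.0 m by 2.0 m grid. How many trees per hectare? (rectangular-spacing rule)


Formula: TPH = 10000 m^2/ha / (spacing_x * spacing_y)
Area per tree = 2.0 m * 2.0 m = 4.0 m^2
TPH = 10000 / 4.0 = 2500 trees/ha

2500


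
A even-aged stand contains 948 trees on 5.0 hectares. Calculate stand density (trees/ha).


Formula: Stand Density = N_trees / Area_ha
Density = 948 trees / 5.0 ha
Density = 190 trees/ha

190


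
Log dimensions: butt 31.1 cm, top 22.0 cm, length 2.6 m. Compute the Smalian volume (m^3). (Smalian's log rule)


Smalian: V = (A1 + A2)/2 * L,  A = pi*(D/200)^2
A1 = pi*(31.1/200)^2 = 0.075964 m^2
A2 = pi*(22.0/200)^2 = 0.038013 m^2
V = (0.075964+0.038013)/2*2.6 = 0.1482 m^3

0.1482


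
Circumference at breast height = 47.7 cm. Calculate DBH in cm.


Formula: DBH = C / pi
DBH = 47.7 / pi
pi = 3.14159...
DBH = 15.2 cm

15.2


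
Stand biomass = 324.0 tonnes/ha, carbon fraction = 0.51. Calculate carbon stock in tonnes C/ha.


Formula: Carbon Stock = Biomass * Carbon Fraction
C = 324.0 t/ha * 0.51
C = 165.2 t C/ha

165.2


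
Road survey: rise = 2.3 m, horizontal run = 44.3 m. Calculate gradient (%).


Formula: Gradient = rise / run * 100
Gradient = 2.3 / 44.3 * 100 = 5.2%

5.2


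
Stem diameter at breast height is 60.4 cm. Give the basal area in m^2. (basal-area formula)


Formula: BA = pi * (DBH/2)^2 / 10000  (cm^2 to m^2)
Radius = DBH/2 = 60.4/2 = 30.2 cm
BA = pi * 30.2^2 / 10000
   = 2865.2582 cm^2 / 10000
   = 0.2865 m^2

0.2865


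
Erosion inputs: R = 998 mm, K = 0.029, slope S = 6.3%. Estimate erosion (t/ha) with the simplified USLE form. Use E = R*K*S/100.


Formula: E = R * K * S / 100  (simplified USLE)
R * K = 998 * 0.029 = 28.942
E = 28.942 * 6.3 / 100 = 1.82 t/ha

1.82


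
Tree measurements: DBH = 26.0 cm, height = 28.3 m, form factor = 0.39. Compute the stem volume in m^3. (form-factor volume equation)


Formula: V = pi * (DBH/200)^2 * H * ff
Radius = DBH/200 = 26.0/200 = 0.13 m
Radius^2 = 0.13^2 = 0.0169 m^2
V = pi * 0.0169 * 28.3 * 0.39
V = 0.586 m^3

0.586


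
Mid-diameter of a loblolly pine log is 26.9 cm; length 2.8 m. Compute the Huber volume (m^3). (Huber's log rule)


Huber: V = Am * L,  Am = pi*(Dm/200)^2
Am = pi*(26.9/200)^2 = 0.056832 m^2
V = 0.056832*2.8 = 0.1591 m^3

0.1591


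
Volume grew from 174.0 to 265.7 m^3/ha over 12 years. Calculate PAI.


Formula: PAI = (V_T2 - V_T1) / (T2 - T1)
Volume increment = 265.7 - 174.0 = 91.7 m^3/ha
PAI = 91.7 / 12 = 7.64 m^3/ha/year

7.64


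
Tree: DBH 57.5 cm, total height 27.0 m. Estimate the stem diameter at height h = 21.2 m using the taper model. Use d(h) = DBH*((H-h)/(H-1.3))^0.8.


Taper: d(h) = DBH * ((H - h) / (H - 1.3))^0.8
Numerator = H - h = 27.0 - 21.2 = 5.8 m
Denominator = H - 1.3 = 27.0 - 1.3 = 25.7 m
Ratio = 5.8 / 25.7 = 0.22568
d = 57.5 * 0.22568^0.8 = 17.5 cm

17.5


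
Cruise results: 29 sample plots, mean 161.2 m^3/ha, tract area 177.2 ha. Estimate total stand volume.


Formula: Total Volume = Mean Volume per ha * Total Area
Total Volume = 161.2 m^3/ha * 177.2 ha
Total Volume = 28565 m^3

28565


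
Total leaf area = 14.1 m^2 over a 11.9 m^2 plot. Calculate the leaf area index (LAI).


Formula: LAI = total leaf area / ground area  (dimensionless)
LAI = 14.1 m^2 / 11.9 m^2
LAI = 1.18

1.18


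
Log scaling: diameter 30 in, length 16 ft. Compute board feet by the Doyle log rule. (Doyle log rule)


Doyle: BF = (D - 4)^2 * L / 16
Adjusted diameter = 30 - 4 = 26 in
(D-4)^2 = 26^2 = 676
BF = 676 * 16 / 16 = 676 BF

676


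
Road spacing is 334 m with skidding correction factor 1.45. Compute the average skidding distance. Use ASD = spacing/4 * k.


Formula: ASD = (spacing / 4) * correction
Uncorrected distance = spacing / 4 = 334 / 4 = 83.5 m
ASD = 83.5 * 1.45 = 121 m

121


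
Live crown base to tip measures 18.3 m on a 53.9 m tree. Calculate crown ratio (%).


Formula: Crown Ratio = (Crown Length / Total Height) * 100
CR = (18.3 m / 53.9 m) * 100
CR = 0.3395 * 100 = 34.0%

34.0


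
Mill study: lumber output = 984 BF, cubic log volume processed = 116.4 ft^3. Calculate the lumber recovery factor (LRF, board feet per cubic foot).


Formula: LRF = Lumber Output (BF) / Log Input (ft^3)
LRF = 984 BF / 116.4 ft^3
LRF = 8.45 BF/ft^3

8.45


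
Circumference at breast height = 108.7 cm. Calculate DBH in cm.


Formula: DBH = C / pi
DBH = 108.7 / pi
pi = 3.14159...
DBH = 34.6 cm

34.6


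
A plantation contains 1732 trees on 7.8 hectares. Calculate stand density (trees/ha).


Formula: Stand Density = N_trees / Area_ha
Density = 1732 trees / 7.8 ha
Density = 222 trees/ha

222


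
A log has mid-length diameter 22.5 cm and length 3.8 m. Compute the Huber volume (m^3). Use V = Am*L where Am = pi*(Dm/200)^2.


Huber: V = Am * L,  Am = pi*(Dm/200)^2
Am = pi*(22.5/200)^2 = 0.039761 m^2
V = 0.039761*3.8 = 0.1511 m^3

0.1511


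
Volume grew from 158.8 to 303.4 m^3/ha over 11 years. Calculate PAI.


Formula: PAI = (V_T2 - V_T1) / (T2 - T1)
Volume increment = 303.4 - 158.8 = 144.6 m^3/ha
PAI = 144.6 / 11 = 13.15 m^3/ha/year

13.15


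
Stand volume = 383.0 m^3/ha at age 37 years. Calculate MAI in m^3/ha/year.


Formula: MAI = Total Volume / Stand Age
MAI = 383.0 m^3/ha / 37 years
MAI = 10.35 m^3/ha/year

10.35


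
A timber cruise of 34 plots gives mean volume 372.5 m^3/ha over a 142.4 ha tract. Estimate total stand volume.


Formula: Total Volume = Mean Volume per ha * Total Area
Total Volume = 372.5 m^3/ha * 142.4 ha
Total Volume = 53044 m^3

53044


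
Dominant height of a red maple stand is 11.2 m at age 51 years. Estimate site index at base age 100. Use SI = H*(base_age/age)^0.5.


Formula: SI = H_dom * (base_age / age)^0.5
Age ratio = 100 / 51 = 1.96078
sqrt(age_ratio) = 1.40028
SI = 11.2 * 1.40028 = 15.7 m

15.7


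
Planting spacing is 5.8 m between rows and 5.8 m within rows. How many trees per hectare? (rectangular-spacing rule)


Formula: TPH = 10000 m^2/ha / (spacing_x * spacing_y)
Area per tree = 5.8 m * 5.8 m = 33.64 m^2
TPH = 10000 / 33.64 = 297 trees/ha

297


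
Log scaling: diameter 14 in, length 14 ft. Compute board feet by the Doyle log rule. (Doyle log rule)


Doyle: BF = (D - 4)^2 * L / 16
Adjusted diameter = 14 - 4 = 10 in
(D-4)^2 = 10^2 = 100
BF = 100 * 14 / 16 = 88 BF

88


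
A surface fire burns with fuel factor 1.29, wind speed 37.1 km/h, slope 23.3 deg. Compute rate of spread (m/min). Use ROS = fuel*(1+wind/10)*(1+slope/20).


Formula: ROS = fuel * (1 + wind/10) * (1 + slope/20)
Wind factor = 1 + 37.1/10 = 4.71
Slope factor = 1 + 23.3/20 = 2.165
ROS = 1.29 * 4.71 * 2.165 = 13.15 m/min

13.15


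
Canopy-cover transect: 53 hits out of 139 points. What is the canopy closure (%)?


Formula: Canopy closure = covered points / total points * 100
Closure = 53 / 139 * 100
Closure = 0.3813 * 100 = 38.1%

38.1


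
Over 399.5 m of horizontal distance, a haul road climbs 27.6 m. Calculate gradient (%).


Formula: Gradient = rise / run * 100
Gradient = 27.6 / 399.5 * 100 = 6.9%

6.9


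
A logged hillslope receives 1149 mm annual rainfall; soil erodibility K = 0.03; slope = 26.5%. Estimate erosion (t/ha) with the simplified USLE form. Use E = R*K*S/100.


Formula: E = R * K * S / 100  (simplified USLE)
R * K = 1149 * 0.03 = 34.47
E = 34.47 * 26.5 / 100 = 9.13 t/ha

9.13


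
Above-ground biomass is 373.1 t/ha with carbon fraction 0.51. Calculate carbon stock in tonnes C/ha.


Formula: Carbon Stock = Biomass * Carbon Fraction
C = 373.1 t/ha * 0.51
C = 190.3 t C/ha

190.3


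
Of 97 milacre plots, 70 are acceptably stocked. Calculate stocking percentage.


Formula: Stocking % = stocked plots / total plots * 100
Stocking = 70 / 97 * 100
Stocking = 0.7216 * 100 = 72.2%

72.2


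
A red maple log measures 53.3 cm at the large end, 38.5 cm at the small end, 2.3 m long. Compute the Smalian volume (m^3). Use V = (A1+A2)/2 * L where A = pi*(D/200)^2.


Smalian: V = (A1 + A2)/2 * L,  A = pi*(D/200)^2
A1 = pi*(53.3/200)^2 = 0.223123 m^2
A2 = pi*(38.5/200)^2 = 0.116416 m^2
V = (0.223123+0.116416)/2*2.3 = 0.3905 m^3

0.3905


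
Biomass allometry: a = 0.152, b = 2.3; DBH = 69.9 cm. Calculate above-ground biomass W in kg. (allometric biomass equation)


Formula: W = a * DBH^b  (allometric power law)
DBH^b = 69.9^2.3 = 17470.185
W = 0.152 * 17470.185 = 2655.5 kg

2655.5


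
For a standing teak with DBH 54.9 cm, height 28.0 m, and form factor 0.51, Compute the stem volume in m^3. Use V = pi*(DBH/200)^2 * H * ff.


Formula: V = pi * (DBH/200)^2 * H * ff
Radius = DBH/200 = 54.9/200 = 0.2745 m
Radius^2 = 0.2745^2 = 0.07535025 m^2
V = pi * 0.07535025 * 28.0 * 0.51
V = 3.38 m^3

3.38


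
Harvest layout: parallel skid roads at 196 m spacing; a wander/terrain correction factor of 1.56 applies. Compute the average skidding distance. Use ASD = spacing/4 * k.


Formula: ASD = (spacing / 4) * correction
Uncorrected distance = spacing / 4 = 196 / 4 = 49 m
ASD = 49 * 1.56 = 76 m

76


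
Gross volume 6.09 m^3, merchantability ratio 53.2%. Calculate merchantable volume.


Formula: MV = V_total * (merchantable_pct / 100)
Merchantable fraction = 53.2% / 100 = 0.532
MV = 6.09 m^3 * 0.532 = 3.24 m^3

3.24


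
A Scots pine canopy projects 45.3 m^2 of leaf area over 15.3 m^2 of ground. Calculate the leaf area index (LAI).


Formula: LAI = total leaf area / ground area  (dimensionless)
LAI = 45.3 m^2 / 15.3 m^2
LAI = 2.96

2.96


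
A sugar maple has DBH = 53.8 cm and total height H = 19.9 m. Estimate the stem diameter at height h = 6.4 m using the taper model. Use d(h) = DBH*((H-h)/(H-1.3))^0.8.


Taper: d(h) = DBH * ((H - h) / (H - 1.3))^0.8
Numerator = H - h = 19.9 - 6.4 = 13.5 m
Denominator = H - 1.3 = 19.9 - 1.3 = 18.6 m
Ratio = 13.5 / 18.6 = 0.72581
d = 53.8 * 0.72581^0.8 = 41.6 cm

41.6


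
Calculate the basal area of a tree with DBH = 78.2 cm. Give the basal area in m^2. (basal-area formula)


Formula: BA = pi * (DBH/2)^2 / 10000  (cm^2 to m^2)
Radius = DBH/2 = 78.2/2 = 39.1 cm
BA = pi * 39.1^2 / 10000
   = 4802.8983 cm^2 / 10000
   = 0.4803 m^2

0.4803


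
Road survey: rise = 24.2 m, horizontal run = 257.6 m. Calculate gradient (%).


Formula: Gradient = rise / run * 100
Gradient = 24.2 / 257.6 * 100 = 9.4%

9.4


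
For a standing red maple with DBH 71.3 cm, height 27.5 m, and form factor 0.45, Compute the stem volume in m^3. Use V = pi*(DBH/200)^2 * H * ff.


Formula: V = pi * (DBH/200)^2 * H * ff
Radius = DBH/200 = 71.3/200 = 0.3565 m
Radius^2 = 0.3565^2 = 0.12709225 m^2
V = pi * 0.12709225 * 27.5 * 0.45
V = 4.941 m^3

4.941


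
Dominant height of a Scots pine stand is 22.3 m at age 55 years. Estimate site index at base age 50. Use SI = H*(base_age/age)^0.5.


Formula: SI = H_dom * (base_age / age)^0.5
Age ratio = 50 / 55 = 0.90909
sqrt(age_ratio) = 0.95346
SI = 22.3 * 0.95346 = 21.3 m

21.3


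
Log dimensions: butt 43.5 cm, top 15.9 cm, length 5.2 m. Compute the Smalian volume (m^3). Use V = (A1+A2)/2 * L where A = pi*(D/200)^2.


Smalian: V = (A1 + A2)/2 * L,  A = pi*(D/200)^2
A1 = pi*(43.5/200)^2 = 0.148617 m^2
A2 = pi*(15.9/200)^2 = 0.019856 m^2
V = (0.148617+0.019856)/2*5.2 = 0.438 m^3

0.438


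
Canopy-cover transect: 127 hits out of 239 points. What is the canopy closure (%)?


Formula: Canopy closure = covered points / total points * 100
Closure = 127 / 239 * 100
Closure = 0.5314 * 100 = 53.1%

53.1


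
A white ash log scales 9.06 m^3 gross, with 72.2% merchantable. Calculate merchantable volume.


Formula: MV = V_total * (merchantable_pct / 100)
Merchantable fraction = 72.2% / 100 = 0.722
MV = 9.06 m^3 * 0.722 = 6.541 m^3

6.541


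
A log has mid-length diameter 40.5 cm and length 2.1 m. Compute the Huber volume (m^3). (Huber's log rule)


Huber: V = Am * L,  Am = pi*(Dm/200)^2
Am = pi*(40.5/200)^2 = 0.128825 m^2
V = 0.128825*2.1 = 0.2705 m^3

0.2705


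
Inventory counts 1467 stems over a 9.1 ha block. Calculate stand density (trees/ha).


Formula: Stand Density = N_trees / Area_ha
Density = 1467 trees / 9.1 ha
Density = 161 trees/ha

161


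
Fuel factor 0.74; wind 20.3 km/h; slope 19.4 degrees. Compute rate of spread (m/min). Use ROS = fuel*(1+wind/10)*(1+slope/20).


Formula: ROS = fuel * (1 + wind/10) * (1 + slope/20)
Wind factor = 1 + 20.3/10 = 3.03
Slope factor = 1 + 19.4/20 = 1.97
ROS = 0.74 * 3.03 * 1.97 = 4.42 m/min

4.42


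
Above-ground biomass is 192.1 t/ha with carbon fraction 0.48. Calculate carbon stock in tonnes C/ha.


Formula: Carbon Stock = Biomass * Carbon Fraction
C = 192.1 t/ha * 0.48
C = 92.2 t C/ha

92.2


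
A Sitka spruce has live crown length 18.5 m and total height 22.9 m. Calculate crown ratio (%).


Formula: Crown Ratio = (Crown Length / Total Height) * 100
CR = (18.5 m / 22.9 m) * 100
CR = 0.8079 * 100 = 80.8%

80.8


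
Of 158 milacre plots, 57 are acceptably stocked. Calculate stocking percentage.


Formula: Stocking % = stocked plots / total plots * 100
Stocking = 57 / 158 * 100
Stocking = 0.3608 * 100 = 36.1%

36.1


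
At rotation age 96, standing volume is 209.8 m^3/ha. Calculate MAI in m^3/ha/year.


Formula: MAI = Total Volume / Stand Age
MAI = 209.8 m^3/ha / 96 years
MAI = 2.19 m^3/ha/year

2.19


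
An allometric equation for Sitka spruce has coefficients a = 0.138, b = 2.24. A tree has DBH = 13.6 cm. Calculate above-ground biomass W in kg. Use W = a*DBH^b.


Formula: W = a * DBH^b  (allometric power law)
DBH^b = 13.6^2.24 = 346.0407
W = 0.138 * 346.0407 = 47.8 kg

47.8


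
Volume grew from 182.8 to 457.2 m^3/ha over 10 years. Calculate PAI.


Formula: PAI = (V_T2 - V_T1) / (T2 - T1)
Volume increment = 457.2 - 182.8 = 274.4 m^3/ha
PAI = 274.4 / 10 = 27.44 m^3/ha/year

27.44


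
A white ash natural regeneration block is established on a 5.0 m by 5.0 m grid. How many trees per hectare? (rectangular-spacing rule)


Formula: TPH = 10000 m^2/ha / (spacing_x * spacing_y)
Area per tree = 5.0 m * 5.0 m = 25.0 m^2
TPH = 10000 / 25.0 = 400 trees/ha

400


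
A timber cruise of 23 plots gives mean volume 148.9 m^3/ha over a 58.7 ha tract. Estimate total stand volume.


Formula: Total Volume = Mean Volume per ha * Total Area
Total Volume = 148.9 m^3/ha * 58.7 ha
Total Volume = 8740 m^3

8740
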